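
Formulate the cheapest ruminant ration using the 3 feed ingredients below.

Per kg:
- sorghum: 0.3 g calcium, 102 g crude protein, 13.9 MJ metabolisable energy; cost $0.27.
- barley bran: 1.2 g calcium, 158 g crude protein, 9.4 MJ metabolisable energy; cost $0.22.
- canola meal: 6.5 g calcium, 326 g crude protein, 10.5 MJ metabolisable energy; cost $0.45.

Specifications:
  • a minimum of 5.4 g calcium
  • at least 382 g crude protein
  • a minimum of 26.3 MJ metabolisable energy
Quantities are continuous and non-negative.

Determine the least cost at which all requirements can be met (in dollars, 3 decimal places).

$0.696

Let x1 = kg of sorghum, x2 = kg of barley bran, x3 = kg of canola meal.
min 0.27x1 + 0.22x2 + 0.45x3 s.t.:
  0.3x1 + 1.2x2 + 6.5x3 ≥ 5.4   (calcium)
  102x1 + 158x2 + 326x3 ≥ 382   (crude protein)
  13.9x1 + 9.4x2 + 10.5x3 ≥ 26.3   (metabolisable energy)
  x1, x2, x3 ≥ 0.
The minimum-cost mix takes nothing from sorghum — only barley bran, canola meal. Binding constraints: calcium and metabolisable energy.
Solving gives x2 = 2.356, x3 = 0.3959.
Total cost: 0.22·2.356 + 0.45·0.3959 = 0.69648.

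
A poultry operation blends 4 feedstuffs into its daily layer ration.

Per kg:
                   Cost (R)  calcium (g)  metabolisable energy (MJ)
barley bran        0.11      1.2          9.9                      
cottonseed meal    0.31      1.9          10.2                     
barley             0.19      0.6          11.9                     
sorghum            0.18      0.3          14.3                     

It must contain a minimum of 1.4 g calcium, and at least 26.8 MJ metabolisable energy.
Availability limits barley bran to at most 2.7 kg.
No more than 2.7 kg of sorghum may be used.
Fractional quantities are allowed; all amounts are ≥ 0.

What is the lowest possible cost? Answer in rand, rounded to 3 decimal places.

Treat it as an LP. Let x1 = kg of barley bran, x2 = kg of cottonseed meal, x3 = kg of barley, x4 = kg of sorghum.
Minimize 0.11x1 + 0.31x2 + 0.19x3 + 0.18x4 with:
  1.2x1 + 1.9x2 + 0.6x3 + 0.3x4 ≥ 1.4   (calcium)
  9.9x1 + 10.2x2 + 11.9x3 + 14.3x4 ≥ 26.8   (metabolisable energy)
  x1 ≤ 2.7
  x4 ≤ 2.7
  x1, x2, x3, x4 ≥ 0.
At the optimum only barley bran, sorghum are positive (cottonseed meal, barley = 0). There the metabolisable energy and the barley bran cap constraints are tight.
That vertex is x1 = 2.7, x4 = 0.004895.
Cost = 0.11·2.7 + 0.18·0.004895 = 0.29788.

R0.298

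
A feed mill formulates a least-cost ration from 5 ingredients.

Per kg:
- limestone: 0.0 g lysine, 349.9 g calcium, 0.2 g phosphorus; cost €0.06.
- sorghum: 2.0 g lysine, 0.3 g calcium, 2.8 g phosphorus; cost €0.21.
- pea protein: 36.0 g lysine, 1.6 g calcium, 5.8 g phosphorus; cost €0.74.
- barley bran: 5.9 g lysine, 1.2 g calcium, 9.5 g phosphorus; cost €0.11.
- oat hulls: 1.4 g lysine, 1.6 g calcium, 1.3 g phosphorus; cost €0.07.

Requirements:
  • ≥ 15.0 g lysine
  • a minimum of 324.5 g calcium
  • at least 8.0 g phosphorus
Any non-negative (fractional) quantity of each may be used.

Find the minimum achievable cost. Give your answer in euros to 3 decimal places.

€0.335

Set it up as a linear program. Let x1 = kg of limestone, x2 = kg of sorghum, x3 = kg of pea protein, x4 = kg of barley bran, x5 = kg of oat hulls.
Minimize 0.06x1 + 0.21x2 + 0.74x3 + 0.11x4 + 0.07x5 with:
  2x2 + 36x3 + 5.9x4 + 1.4x5 ≥ 15   (lysine)
  349.9x1 + 0.3x2 + 1.6x3 + 1.2x4 + 1.6x5 ≥ 324.5   (calcium)
  0.2x1 + 2.8x2 + 5.8x3 + 9.5x4 + 1.3x5 ≥ 8   (phosphorus)
  x1, x2, x3, x4, x5 ≥ 0.
The minimum-cost mix takes nothing from sorghum, pea protein, oat hulls — only limestone, barley bran. Binding constraints: lysine and calcium.
So limestone = 0.9187 kg, barley bran = 2.542 kg.
Objective = 0.06·0.9187 + 0.11·2.542 = 0.33474.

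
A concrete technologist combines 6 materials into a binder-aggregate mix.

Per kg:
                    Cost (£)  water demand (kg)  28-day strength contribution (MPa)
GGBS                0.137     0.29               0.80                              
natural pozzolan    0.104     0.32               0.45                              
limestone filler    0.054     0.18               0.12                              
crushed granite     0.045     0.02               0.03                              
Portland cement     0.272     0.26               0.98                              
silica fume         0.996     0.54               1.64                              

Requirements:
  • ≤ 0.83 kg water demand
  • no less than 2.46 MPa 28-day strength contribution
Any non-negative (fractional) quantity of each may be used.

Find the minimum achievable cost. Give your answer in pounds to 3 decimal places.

£0.489

This is a linear program. Let x1 = kg of GGBS, x2 = kg of natural pozzolan, x3 = kg of limestone filler, x4 = kg of crushed granite, x5 = kg of Portland cement, x6 = kg of silica fume.
min 0.137x1 + 0.104x2 + 0.054x3 + 0.045x4 + 0.272x5 + 0.996x6 s.t.:
  0.29x1 + 0.32x2 + 0.18x3 + 0.02x4 + 0.26x5 + 0.54x6 ≤ 0.83   (water demand)
  0.8x1 + 0.45x2 + 0.12x3 + 0.03x4 + 0.98x5 + 1.64x6 ≥ 2.46   (28-day strength contribution)
  x1, x2, x3, x4, x5, x6 ≥ 0.
The minimum-cost mix takes nothing from natural pozzolan, limestone filler, crushed granite, silica fume — only GGBS, Portland cement. The water demand and 28-day strength contribution requirements are met with equality.
Optimal quantities: GGBS = 2.281 kg, Portland cement = 0.6483 kg.
Cost = 0.137·2.281 + 0.272·0.6483 = 0.48883.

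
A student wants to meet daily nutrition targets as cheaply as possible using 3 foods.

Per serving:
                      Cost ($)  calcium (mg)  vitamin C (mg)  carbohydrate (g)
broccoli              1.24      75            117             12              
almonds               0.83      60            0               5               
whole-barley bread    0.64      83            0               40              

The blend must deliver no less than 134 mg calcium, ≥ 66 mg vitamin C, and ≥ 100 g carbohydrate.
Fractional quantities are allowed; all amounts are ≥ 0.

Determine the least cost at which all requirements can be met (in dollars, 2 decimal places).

$2.19

Set it up as a linear program. Let x1 = servings of broccoli, x2 = servings of almonds, x3 = servings of whole-barley bread.
Minimize 1.24x1 + 0.83x2 + 0.64x3 with:
  75x1 + 60x2 + 83x3 ≥ 134   (calcium)
  117x1 ≥ 66   (vitamin C)
  12x1 + 5x2 + 40x3 ≥ 100   (carbohydrate)
  x1, x2, x3 ≥ 0.
At the optimum only broccoli, whole-barley bread are positive (almonds = 0). The vitamin C and carbohydrate requirements are met with equality.
Optimal quantities: broccoli = 0.5641 servings, whole-barley bread = 2.331 servings.
Hence cost = 1.24·0.5641 + 0.64·2.331 = $2.1913.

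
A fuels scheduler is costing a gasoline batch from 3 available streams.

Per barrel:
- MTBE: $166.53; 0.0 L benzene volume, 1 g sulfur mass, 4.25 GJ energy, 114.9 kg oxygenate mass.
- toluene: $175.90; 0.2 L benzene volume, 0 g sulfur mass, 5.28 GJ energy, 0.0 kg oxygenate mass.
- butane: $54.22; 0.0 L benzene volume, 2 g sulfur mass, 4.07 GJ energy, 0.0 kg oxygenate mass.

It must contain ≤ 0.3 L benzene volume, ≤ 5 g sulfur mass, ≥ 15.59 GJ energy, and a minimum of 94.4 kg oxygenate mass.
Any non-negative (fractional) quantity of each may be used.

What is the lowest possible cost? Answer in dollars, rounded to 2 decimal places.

Let x1 = barrels of MTBE, x2 = barrels of toluene, x3 = barrels of butane.
Minimize 166.53x1 + 175.9x2 + 54.22x3 subject to:
  0.2x2 ≤ 0.3   (benzene volume)
  1x1 + 2x3 ≤ 5   (sulfur mass)
  4.25x1 + 5.28x2 + 4.07x3 ≥ 15.59   (energy)
  114.9x1 ≥ 94.4   (oxygenate mass)
  x1, x2, x3 ≥ 0.
All 3 inputs are positive at the optimum. The sulfur mass, energy, oxygenate mass requirements are met with equality.
That vertex is x1 = 0.82158, x2 = 0.68091, x3 = 2.0892.
Objective = 166.53·0.82158 + 175.9·0.68091 + 54.22·2.0892 = 369.8662.

$369.87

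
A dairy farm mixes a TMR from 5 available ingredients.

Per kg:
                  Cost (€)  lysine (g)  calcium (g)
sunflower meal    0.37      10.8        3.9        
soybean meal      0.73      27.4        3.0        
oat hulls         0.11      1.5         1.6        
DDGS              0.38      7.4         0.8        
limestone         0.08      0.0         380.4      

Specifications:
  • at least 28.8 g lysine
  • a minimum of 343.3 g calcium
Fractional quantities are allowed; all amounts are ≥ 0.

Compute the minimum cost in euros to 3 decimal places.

Let x1 = kg of sunflower meal, x2 = kg of soybean meal, x3 = kg of oat hulls, x4 = kg of DDGS, x5 = kg of limestone.
min 0.37x1 + 0.73x2 + 0.11x3 + 0.38x4 + 0.08x5 with:
  10.8x1 + 27.4x2 + 1.5x3 + 7.4x4 ≥ 28.8   (lysine)
  3.9x1 + 3x2 + 1.6x3 + 0.8x4 + 380.4x5 ≥ 343.3   (calcium)
  x1, x2, x3, x4, x5 ≥ 0.
At the optimum only soybean meal, limestone are positive (sunflower meal, oat hulls, DDGS = 0). Binding constraints: lysine and calcium.
Optimal quantities: soybean meal = 1.051 kg, limestone = 0.8942 kg.
Total cost: 0.73·1.051 + 0.08·0.8942 = 0.83877.

€0.839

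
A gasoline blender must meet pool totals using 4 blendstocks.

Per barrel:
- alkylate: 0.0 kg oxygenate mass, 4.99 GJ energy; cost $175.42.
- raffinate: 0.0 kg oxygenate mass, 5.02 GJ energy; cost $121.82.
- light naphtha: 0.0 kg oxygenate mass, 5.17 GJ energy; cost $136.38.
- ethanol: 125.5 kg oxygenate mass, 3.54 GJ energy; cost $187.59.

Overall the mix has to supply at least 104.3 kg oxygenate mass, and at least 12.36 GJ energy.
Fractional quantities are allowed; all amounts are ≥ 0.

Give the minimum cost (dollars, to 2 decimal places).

$384.45

Let x1 = barrels of alkylate, x2 = barrels of raffinate, x3 = barrels of light naphtha, x4 = barrels of ethanol.
min 175.42x1 + 121.82x2 + 136.38x3 + 187.59x4 with:
  125.5x4 ≥ 104.3   (oxygenate mass)
  4.99x1 + 5.02x2 + 5.17x3 + 3.54x4 ≥ 12.36   (energy)
  x1, x2, x3, x4 ≥ 0.
The optimal basis is {raffinate, ethanol}; alkylate, light naphtha drop out. Binding constraints: oxygenate mass and energy.
So raffinate = 1.8761 barrels, ethanol = 0.83108 barrels.
Total cost: 121.82·1.8761 + 187.59·0.83108 = 384.4488.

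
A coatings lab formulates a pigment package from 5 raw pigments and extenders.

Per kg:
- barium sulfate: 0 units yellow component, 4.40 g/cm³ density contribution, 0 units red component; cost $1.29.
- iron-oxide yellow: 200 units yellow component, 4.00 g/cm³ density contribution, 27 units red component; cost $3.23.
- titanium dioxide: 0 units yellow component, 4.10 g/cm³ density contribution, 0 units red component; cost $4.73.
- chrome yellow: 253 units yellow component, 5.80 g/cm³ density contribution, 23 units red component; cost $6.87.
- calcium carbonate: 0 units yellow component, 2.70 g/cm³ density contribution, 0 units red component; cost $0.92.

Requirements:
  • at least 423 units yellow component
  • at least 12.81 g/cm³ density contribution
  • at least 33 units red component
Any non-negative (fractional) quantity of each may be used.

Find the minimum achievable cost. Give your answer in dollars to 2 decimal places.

$8.11

Set it up as a linear program. Let x1 = kg of barium sulfate, x2 = kg of iron-oxide yellow, x3 = kg of titanium dioxide, x4 = kg of chrome yellow, x5 = kg of calcium carbonate.
min 1.29x1 + 3.23x2 + 4.73x3 + 6.87x4 + 0.92x5 with:
  200x2 + 253x4 ≥ 423   (yellow component)
  4.4x1 + 4x2 + 4.1x3 + 5.8x4 + 2.7x5 ≥ 12.81   (density contribution)
  27x2 + 23x4 ≥ 33   (red component)
  x1, x2, x3, x4, x5 ≥ 0.
The optimal basis is {barium sulfate, iron-oxide yellow}; titanium dioxide, chrome yellow, calcium carbonate drop out. There the yellow component and density contribution constraints are tight.
Optimal quantities: barium sulfate = 0.9886 kg, iron-oxide yellow = 2.115 kg.
Total cost: 1.29·0.9886 + 3.23·2.115 = 8.1067.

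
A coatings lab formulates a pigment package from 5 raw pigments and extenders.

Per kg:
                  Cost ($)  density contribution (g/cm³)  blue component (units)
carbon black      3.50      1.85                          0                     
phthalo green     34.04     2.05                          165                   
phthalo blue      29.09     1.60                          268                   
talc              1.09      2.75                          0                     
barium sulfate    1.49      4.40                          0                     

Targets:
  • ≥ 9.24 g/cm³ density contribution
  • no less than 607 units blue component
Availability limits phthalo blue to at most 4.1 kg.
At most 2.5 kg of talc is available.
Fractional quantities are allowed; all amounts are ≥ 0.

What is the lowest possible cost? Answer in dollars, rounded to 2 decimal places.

$67.79

Set it up as a linear program. Let x1 = kg of carbon black, x2 = kg of phthalo green, x3 = kg of phthalo blue, x4 = kg of talc, x5 = kg of barium sulfate.
min 3.5x1 + 34.04x2 + 29.09x3 + 1.09x4 + 1.49x5 with:
  1.85x1 + 2.05x2 + 1.6x3 + 2.75x4 + 4.4x5 ≥ 9.24   (density contribution)
  165x2 + 268x3 ≥ 607   (blue component)
  x3 ≤ 4.1
  x4 ≤ 2.5
  x1, x2, x3, x4, x5 ≥ 0.
At the optimum only phthalo blue, barium sulfate are positive (carbon black, phthalo green, talc = 0). Binding constraints: density contribution and blue component.
Solving gives x3 = 2.265, x5 = 1.276.
Total cost: 29.09·2.265 + 1.49·1.276 = 67.7901.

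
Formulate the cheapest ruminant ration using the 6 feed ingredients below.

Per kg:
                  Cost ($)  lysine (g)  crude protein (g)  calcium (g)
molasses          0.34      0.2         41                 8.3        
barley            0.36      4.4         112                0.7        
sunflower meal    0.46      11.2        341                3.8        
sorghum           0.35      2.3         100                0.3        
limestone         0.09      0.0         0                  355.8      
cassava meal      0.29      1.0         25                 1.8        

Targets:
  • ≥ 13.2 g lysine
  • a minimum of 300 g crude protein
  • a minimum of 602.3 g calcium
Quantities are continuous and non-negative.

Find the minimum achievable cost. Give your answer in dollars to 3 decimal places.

$0.693

This is a linear program. Let x1 = kg of molasses, x2 = kg of barley, x3 = kg of sunflower meal, x4 = kg of sorghum, x5 = kg of limestone, x6 = kg of cassava meal.
Minimise 0.34x1 + 0.36x2 + 0.46x3 + 0.35x4 + 0.09x5 + 0.29x6 s.t.:
  0.2x1 + 4.4x2 + 11.2x3 + 2.3x4 + 1x6 ≥ 13.2   (lysine)
  41x1 + 112x2 + 341x3 + 100x4 + 25x6 ≥ 300   (crude protein)
  8.3x1 + 0.7x2 + 3.8x3 + 0.3x4 + 355.8x5 + 1.8x6 ≥ 602.3   (calcium)
  x1, x2, x3, x4, x5, x6 ≥ 0.
The minimum-cost mix takes nothing from molasses, barley, sorghum, cassava meal — only sunflower meal, limestone. There the lysine and calcium constraints are tight.
Optimal quantities: sunflower meal = 1.1786 kg, limestone = 1.6802 kg.
Hence cost = 0.46·1.1786 + 0.09·1.6802 = $0.69337.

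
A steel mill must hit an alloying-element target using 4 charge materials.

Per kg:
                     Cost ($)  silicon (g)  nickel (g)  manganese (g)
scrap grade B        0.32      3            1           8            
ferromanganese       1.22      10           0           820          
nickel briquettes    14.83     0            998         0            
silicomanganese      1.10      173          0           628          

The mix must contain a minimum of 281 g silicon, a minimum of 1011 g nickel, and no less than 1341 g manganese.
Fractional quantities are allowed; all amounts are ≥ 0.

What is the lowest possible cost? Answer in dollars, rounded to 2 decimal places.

$17.28

This is a linear program. Let x1 = kg of scrap grade B, x2 = kg of ferromanganese, x3 = kg of nickel briquettes, x4 = kg of silicomanganese.
Minimise 0.32x1 + 1.22x2 + 14.83x3 + 1.1x4 subject to:
  3x1 + 10x2 + 173x4 ≥ 281   (silicon)
  1x1 + 998x3 ≥ 1011   (nickel)
  8x1 + 820x2 + 628x4 ≥ 1341   (manganese)
  x1, x2, x3, x4 ≥ 0.
The optimal basis is {ferromanganese, nickel briquettes, silicomanganese}; scrap grade B drops out. Binding constraints: silicon, nickel, manganese.
So ferromanganese = 0.4095 kg, nickel briquettes = 1.013 kg, silicomanganese = 1.601 kg.
Total cost: 1.22·0.4095 + 14.83·1.013 + 1.1·1.601 = 17.2835.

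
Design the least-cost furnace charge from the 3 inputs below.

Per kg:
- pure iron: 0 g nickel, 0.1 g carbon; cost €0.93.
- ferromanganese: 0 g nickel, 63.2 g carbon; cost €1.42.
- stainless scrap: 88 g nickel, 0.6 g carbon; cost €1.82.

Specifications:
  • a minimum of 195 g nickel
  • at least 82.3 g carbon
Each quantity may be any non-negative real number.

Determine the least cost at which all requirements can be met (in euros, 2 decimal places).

Set it up as a linear program. Let x1 = kg of pure iron, x2 = kg of ferromanganese, x3 = kg of stainless scrap.
Minimise 0.93x1 + 1.42x2 + 1.82x3 subject to:
  88x3 ≥ 195   (nickel)
  0.1x1 + 63.2x2 + 0.6x3 ≥ 82.3   (carbon)
  x1, x2, x3 ≥ 0.
The cheapest feasible vertex uses only ferromanganese, stainless scrap; pure iron is not used. Binding constraints: nickel and carbon.
So ferromanganese = 1.281 kg, stainless scrap = 2.216 kg.
Total cost: 1.42·1.281 + 1.82·2.216 = 5.8521.

€5.85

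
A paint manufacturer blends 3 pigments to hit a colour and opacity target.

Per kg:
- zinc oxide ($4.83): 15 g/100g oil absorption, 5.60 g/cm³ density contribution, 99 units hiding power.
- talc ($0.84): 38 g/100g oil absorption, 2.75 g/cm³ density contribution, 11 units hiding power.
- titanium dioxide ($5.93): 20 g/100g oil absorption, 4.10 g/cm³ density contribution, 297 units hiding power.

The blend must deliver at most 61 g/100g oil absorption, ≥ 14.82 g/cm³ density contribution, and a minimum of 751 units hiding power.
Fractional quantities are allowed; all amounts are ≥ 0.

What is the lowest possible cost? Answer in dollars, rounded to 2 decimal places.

Set it up as a linear program. Let x1 = kg of zinc oxide, x2 = kg of talc, x3 = kg of titanium dioxide.
Minimize 4.83x1 + 0.84x2 + 5.93x3 s.t.:
  15x1 + 38x2 + 20x3 ≤ 61   (oil absorption)
  5.6x1 + 2.75x2 + 4.1x3 ≥ 14.82   (density contribution)
  99x1 + 11x2 + 297x3 ≥ 751   (hiding power)
  x1, x2, x3 ≥ 0.
The optimal mix uses every input. There the oil absorption, density contribution, hiding power constraints are tight.
That vertex is x1 = 1.02, x2 = 0.05172, x3 = 2.187.
Cost = 4.83·1.02 + 0.84·0.05172 + 5.93·2.187 = 17.9390.

$17.94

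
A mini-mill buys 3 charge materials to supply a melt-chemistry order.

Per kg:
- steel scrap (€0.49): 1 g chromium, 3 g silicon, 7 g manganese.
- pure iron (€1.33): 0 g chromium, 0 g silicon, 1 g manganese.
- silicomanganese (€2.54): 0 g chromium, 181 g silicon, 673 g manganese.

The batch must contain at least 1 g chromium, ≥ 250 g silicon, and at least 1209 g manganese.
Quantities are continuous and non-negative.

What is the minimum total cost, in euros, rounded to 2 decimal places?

€5.03

Set it up as a linear program. Let x1 = kg of steel scrap, x2 = kg of pure iron, x3 = kg of silicomanganese.
Minimize 0.49x1 + 1.33x2 + 2.54x3 s.t.:
  1x1 ≥ 1   (chromium)
  3x1 + 181x3 ≥ 250   (silicon)
  7x1 + 1x2 + 673x3 ≥ 1209   (manganese)
  x1, x2, x3 ≥ 0.
At the optimum only steel scrap, silicomanganese are positive (pure iron = 0). The chromium and manganese requirements are met with equality.
Optimal quantities: steel scrap = 1 kg, silicomanganese = 1.786 kg.
Objective = 0.49·1 + 2.54·1.786 = 5.0264.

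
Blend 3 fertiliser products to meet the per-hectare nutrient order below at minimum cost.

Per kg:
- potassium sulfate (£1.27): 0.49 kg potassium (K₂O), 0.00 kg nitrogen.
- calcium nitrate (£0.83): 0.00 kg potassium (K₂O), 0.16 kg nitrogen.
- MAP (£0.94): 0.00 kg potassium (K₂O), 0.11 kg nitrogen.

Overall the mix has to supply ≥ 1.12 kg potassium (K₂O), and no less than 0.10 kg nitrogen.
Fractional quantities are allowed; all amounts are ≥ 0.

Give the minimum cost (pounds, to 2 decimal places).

Let x1 = kg of potassium sulfate, x2 = kg of calcium nitrate, x3 = kg of MAP.
Minimize 1.27x1 + 0.83x2 + 0.94x3 with:
  0.49x1 ≥ 1.12   (potassium (K₂O))
  0.16x2 + 0.11x3 ≥ 0.1   (nitrogen)
  x1, x2, x3 ≥ 0.
The optimal basis is {potassium sulfate, calcium nitrate}; MAP drops out. The potassium (K₂O) and nitrogen requirements are met with equality.
That vertex is x1 = 2.286, x2 = 0.625.
Hence cost = 1.27·2.286 + 0.83·0.625 = £3.4220.

£3.42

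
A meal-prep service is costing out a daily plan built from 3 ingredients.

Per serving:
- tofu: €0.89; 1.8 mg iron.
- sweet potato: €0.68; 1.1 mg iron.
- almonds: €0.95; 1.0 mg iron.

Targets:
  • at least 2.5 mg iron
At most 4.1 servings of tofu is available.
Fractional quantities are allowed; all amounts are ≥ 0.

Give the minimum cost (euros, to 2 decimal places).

€1.24

This is a linear program. Let x1 = servings of tofu, x2 = servings of sweet potato, x3 = servings of almonds.
Minimise 0.89x1 + 0.68x2 + 0.95x3 s.t.:
  1.8x1 + 1.1x2 + 1x3 ≥ 2.5   (iron)
  x1 ≤ 4.1
  x1, x2, x3 ≥ 0.
The optimal basis is {tofu}; sweet potato, almonds drop out. There the iron constraint is tight.
That vertex is x1 = 1.389.
Hence cost = 0.89·1.389 = €1.2362.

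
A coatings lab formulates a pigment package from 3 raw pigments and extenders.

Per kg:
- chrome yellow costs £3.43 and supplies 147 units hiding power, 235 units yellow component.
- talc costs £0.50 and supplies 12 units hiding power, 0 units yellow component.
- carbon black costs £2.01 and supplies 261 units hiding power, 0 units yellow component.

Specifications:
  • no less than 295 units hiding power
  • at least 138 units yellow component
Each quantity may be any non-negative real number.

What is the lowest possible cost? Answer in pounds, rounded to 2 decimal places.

This is a linear program. Let x1 = kg of chrome yellow, x2 = kg of talc, x3 = kg of carbon black.
min 3.43x1 + 0.5x2 + 2.01x3 subject to:
  147x1 + 12x2 + 261x3 ≥ 295   (hiding power)
  235x1 ≥ 138   (yellow component)
  x1, x2, x3 ≥ 0.
At the optimum only chrome yellow, carbon black are positive (talc = 0). Binding constraints: hiding power and yellow component.
That vertex is x1 = 0.5872, x3 = 0.7995.
Cost = 3.43·0.5872 + 2.01·0.7995 = 3.6211.

£3.62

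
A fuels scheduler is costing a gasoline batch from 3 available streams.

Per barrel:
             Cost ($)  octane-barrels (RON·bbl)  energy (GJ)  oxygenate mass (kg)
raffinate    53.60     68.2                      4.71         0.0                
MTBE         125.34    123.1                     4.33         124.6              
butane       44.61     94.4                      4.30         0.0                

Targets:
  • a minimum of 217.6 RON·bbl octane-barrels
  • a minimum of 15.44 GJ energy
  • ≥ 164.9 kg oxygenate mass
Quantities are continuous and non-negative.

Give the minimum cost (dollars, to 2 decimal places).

Treat it as an LP. Let x1 = barrels of raffinate, x2 = barrels of MTBE, x3 = barrels of butane.
Minimize 53.6x1 + 125.34x2 + 44.61x3 with:
  68.2x1 + 123.1x2 + 94.4x3 ≥ 217.6   (octane-barrels)
  4.71x1 + 4.33x2 + 4.3x3 ≥ 15.44   (energy)
  124.6x2 ≥ 164.9   (oxygenate mass)
  x1, x2, x3 ≥ 0.
The minimum-cost mix takes nothing from raffinate — only MTBE, butane. Binding constraints: energy and oxygenate mass.
So MTBE = 1.32343 barrels, butane = 2.25803 barrels.
Cost = 125.34·1.32343 + 44.61·2.25803 = 266.6094.

$266.61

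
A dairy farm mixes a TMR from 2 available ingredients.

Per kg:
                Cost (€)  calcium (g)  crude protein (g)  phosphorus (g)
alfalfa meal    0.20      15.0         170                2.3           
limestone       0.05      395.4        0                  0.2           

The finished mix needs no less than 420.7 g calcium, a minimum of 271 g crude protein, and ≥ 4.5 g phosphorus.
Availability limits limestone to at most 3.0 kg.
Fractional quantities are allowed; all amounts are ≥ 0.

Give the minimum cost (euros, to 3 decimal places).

€0.424

This is a linear program. Let x1 = kg of alfalfa meal, x2 = kg of limestone.
Minimize 0.2x1 + 0.05x2 s.t.:
  15x1 + 395.4x2 ≥ 420.7   (calcium)
  170x1 ≥ 271   (crude protein)
  2.3x1 + 0.2x2 ≥ 4.5   (phosphorus)
  x2 ≤ 3
  x1, x2 ≥ 0.
Both inputs are positive at the optimum. Binding constraints: calcium and phosphorus.
Solving gives x1 = 1.87, x2 = 0.993.
Total cost: 0.2·1.87 + 0.05·0.993 = 0.42365.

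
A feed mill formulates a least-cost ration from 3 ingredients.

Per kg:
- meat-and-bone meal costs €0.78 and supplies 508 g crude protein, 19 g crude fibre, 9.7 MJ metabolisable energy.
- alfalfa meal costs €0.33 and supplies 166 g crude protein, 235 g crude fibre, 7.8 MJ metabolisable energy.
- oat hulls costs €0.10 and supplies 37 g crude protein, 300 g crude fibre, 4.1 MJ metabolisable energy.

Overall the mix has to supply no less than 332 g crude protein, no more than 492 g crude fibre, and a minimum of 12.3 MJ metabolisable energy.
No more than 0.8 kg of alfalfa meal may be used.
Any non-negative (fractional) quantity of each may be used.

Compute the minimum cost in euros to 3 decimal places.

€0.590

Treat it as an LP. Let x1 = kg of meat-and-bone meal, x2 = kg of alfalfa meal, x3 = kg of oat hulls.
min 0.78x1 + 0.33x2 + 0.1x3 s.t.:
  508x1 + 166x2 + 37x3 ≥ 332   (crude protein)
  19x1 + 235x2 + 300x3 ≤ 492   (crude fibre)
  9.7x1 + 7.8x2 + 4.1x3 ≥ 12.3   (metabolisable energy)
  x2 ≤ 0.8
  x1, x2, x3 ≥ 0.
The optimal mix uses every input. Binding constraints: crude protein, crude fibre, metabolisable energy.
That vertex is x1 = 0.4684, x2 = 0.2515, x3 = 1.413.
Hence cost = 0.78·0.4684 + 0.33·0.2515 + 0.1·1.413 = €0.58965.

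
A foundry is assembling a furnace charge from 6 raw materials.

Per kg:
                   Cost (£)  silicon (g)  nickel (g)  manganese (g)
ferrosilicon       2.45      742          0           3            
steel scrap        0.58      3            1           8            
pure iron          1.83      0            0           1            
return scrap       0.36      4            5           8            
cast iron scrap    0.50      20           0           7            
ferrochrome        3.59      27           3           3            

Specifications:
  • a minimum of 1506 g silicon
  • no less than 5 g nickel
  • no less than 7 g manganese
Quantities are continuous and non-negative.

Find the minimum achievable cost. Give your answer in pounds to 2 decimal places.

£5.32

Let x1 = kg of ferrosilicon, x2 = kg of steel scrap, x3 = kg of pure iron, x4 = kg of return scrap, x5 = kg of cast iron scrap, x6 = kg of ferrochrome.
Minimize 2.45x1 + 0.58x2 + 1.83x3 + 0.36x4 + 0.5x5 + 3.59x6 s.t.:
  742x1 + 3x2 + 4x4 + 20x5 + 27x6 ≥ 1506   (silicon)
  1x2 + 5x4 + 3x6 ≥ 5   (nickel)
  3x1 + 8x2 + 1x3 + 8x4 + 7x5 + 3x6 ≥ 7   (manganese)
  x1, x2, x3, x4, x5, x6 ≥ 0.
The minimum-cost mix takes nothing from steel scrap, pure iron, cast iron scrap, ferrochrome — only ferrosilicon, return scrap. Binding constraints: silicon and nickel.
Solving gives x1 = 2.024, x4 = 1.
Cost = 2.45·2.024 + 0.36·1 = 5.3188.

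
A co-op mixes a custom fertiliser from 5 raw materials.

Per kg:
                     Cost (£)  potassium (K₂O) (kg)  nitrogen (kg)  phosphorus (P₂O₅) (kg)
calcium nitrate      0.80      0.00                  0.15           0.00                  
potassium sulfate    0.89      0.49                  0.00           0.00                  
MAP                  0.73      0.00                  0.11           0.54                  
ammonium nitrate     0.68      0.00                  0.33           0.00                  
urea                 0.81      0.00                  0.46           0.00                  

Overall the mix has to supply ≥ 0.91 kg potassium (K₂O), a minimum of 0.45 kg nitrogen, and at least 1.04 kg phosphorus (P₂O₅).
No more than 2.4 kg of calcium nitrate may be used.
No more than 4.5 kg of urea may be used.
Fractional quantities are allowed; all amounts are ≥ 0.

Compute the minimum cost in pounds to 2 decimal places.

Let x1 = kg of calcium nitrate, x2 = kg of potassium sulfate, x3 = kg of MAP, x4 = kg of ammonium nitrate, x5 = kg of urea.
Minimize 0.8x1 + 0.89x2 + 0.73x3 + 0.68x4 + 0.81x5 subject to:
  0.49x2 ≥ 0.91   (potassium (K₂O))
  0.15x1 + 0.11x3 + 0.33x4 + 0.46x5 ≥ 0.45   (nitrogen)
  0.54x3 ≥ 1.04   (phosphorus (P₂O₅))
  x1 ≤ 2.4
  x5 ≤ 4.5
  x1, x2, x3, x4, x5 ≥ 0.
The minimum-cost mix takes nothing from calcium nitrate, ammonium nitrate — only potassium sulfate, MAP, urea. There the potassium (K₂O), nitrogen, phosphorus (P₂O₅) constraints are tight.
Optimal quantities: potassium sulfate = 1.857 kg, MAP = 1.926 kg, urea = 0.5177 kg.
Hence cost = 0.89·1.857 + 0.73·1.926 + 0.81·0.5177 = £3.4780.

£3.48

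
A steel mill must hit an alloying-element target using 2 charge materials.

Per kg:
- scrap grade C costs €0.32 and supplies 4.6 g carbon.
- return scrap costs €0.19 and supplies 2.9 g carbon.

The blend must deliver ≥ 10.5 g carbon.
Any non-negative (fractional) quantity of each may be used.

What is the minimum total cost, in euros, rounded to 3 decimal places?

€0.688

Treat it as an LP. Let x1 = kg of scrap grade C, x2 = kg of return scrap.
Minimize 0.32x1 + 0.19x2 s.t.:
  4.6x1 + 2.9x2 ≥ 10.5   (carbon)
  x1, x2 ≥ 0.
At the optimum only return scrap is positive (scrap grade C = 0). The carbon requirement is met with equality.
Solving gives x2 = 3.621.
Hence cost = 0.19·3.621 = €0.68799.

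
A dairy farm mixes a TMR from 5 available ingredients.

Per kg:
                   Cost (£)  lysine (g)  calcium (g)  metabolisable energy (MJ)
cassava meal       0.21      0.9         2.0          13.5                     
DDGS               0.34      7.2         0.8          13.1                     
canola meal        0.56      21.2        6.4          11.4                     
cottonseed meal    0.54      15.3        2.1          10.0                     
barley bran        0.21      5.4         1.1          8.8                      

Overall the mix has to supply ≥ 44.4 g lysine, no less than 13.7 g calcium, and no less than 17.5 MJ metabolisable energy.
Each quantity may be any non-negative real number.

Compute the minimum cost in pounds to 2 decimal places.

£1.20

This is a linear program. Let x1 = kg of cassava meal, x2 = kg of DDGS, x3 = kg of canola meal, x4 = kg of cottonseed meal, x5 = kg of barley bran.
min 0.21x1 + 0.34x2 + 0.56x3 + 0.54x4 + 0.21x5 s.t.:
  0.9x1 + 7.2x2 + 21.2x3 + 15.3x4 + 5.4x5 ≥ 44.4   (lysine)
  2x1 + 0.8x2 + 6.4x3 + 2.1x4 + 1.1x5 ≥ 13.7   (calcium)
  13.5x1 + 13.1x2 + 11.4x3 + 10x4 + 8.8x5 ≥ 17.5   (metabolisable energy)
  x1, x2, x3, x4, x5 ≥ 0.
At the optimum only canola meal is positive (cassava meal, DDGS, cottonseed meal, barley bran = 0). There the calcium constraint is tight.
So canola meal = 2.141 kg.
Cost = 0.56·2.141 = 1.1990.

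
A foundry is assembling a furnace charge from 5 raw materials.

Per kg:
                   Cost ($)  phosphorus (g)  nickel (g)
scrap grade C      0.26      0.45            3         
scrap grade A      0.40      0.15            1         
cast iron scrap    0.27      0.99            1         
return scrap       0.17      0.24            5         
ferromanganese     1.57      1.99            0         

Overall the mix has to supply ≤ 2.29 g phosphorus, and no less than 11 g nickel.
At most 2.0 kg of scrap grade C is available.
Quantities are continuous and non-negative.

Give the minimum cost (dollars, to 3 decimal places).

This is a linear program. Let x1 = kg of scrap grade C, x2 = kg of scrap grade A, x3 = kg of cast iron scrap, x4 = kg of return scrap, x5 = kg of ferromanganese.
Minimise 0.26x1 + 0.4x2 + 0.27x3 + 0.17x4 + 1.57x5 subject to:
  0.45x1 + 0.15x2 + 0.99x3 + 0.24x4 + 1.99x5 ≤ 2.29   (phosphorus)
  3x1 + 1x2 + 1x3 + 5x4 ≥ 11   (nickel)
  x1 ≤ 2
  x1, x2, x3, x4, x5 ≥ 0.
The cheapest feasible vertex uses only return scrap; scrap grade C, scrap grade A, cast iron scrap, ferromanganese are not used. The nickel requirement is met with equality.
That vertex is x4 = 2.2.
Total cost: 0.17·2.2 = 0.37400.

$0.374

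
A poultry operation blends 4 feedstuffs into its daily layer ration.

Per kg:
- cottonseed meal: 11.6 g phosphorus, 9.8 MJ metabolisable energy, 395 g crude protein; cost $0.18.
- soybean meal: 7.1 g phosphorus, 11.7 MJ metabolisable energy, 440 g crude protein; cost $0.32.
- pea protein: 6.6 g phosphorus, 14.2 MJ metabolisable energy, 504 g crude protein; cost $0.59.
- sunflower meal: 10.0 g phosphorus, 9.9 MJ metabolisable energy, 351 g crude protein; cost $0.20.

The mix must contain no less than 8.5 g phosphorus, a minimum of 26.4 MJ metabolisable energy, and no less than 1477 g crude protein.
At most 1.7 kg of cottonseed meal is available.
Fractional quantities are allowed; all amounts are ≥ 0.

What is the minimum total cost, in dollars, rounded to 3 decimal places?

$0.765

Let x1 = kg of cottonseed meal, x2 = kg of soybean meal, x3 = kg of pea protein, x4 = kg of sunflower meal.
min 0.18x1 + 0.32x2 + 0.59x3 + 0.2x4 with:
  11.6x1 + 7.1x2 + 6.6x3 + 10x4 ≥ 8.5   (phosphorus)
  9.8x1 + 11.7x2 + 14.2x3 + 9.9x4 ≥ 26.4   (metabolisable energy)
  395x1 + 440x2 + 504x3 + 351x4 ≥ 1477   (crude protein)
  x1 ≤ 1.7
  x1, x2, x3, x4 ≥ 0.
At the optimum only cottonseed meal, sunflower meal are positive (soybean meal, pea protein = 0). Binding constraints: crude protein and the cottonseed meal cap.
Solving gives x1 = 1.7, x4 = 2.295.
Total cost: 0.18·1.7 + 0.2·2.295 = 0.76500.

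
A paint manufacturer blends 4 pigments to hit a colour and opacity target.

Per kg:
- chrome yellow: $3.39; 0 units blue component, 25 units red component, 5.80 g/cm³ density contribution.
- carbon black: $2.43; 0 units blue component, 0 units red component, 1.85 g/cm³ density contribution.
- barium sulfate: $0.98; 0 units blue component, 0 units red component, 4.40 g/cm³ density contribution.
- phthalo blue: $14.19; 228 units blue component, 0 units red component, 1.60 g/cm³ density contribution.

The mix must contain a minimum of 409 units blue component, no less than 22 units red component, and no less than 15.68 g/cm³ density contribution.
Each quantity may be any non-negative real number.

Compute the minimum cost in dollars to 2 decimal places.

$30.15

Treat it as an LP. Let x1 = kg of chrome yellow, x2 = kg of carbon black, x3 = kg of barium sulfate, x4 = kg of phthalo blue.
min 3.39x1 + 2.43x2 + 0.98x3 + 14.19x4 subject to:
  228x4 ≥ 409   (blue component)
  25x1 ≥ 22   (red component)
  5.8x1 + 1.85x2 + 4.4x3 + 1.6x4 ≥ 15.68   (density contribution)
  x1, x2, x3, x4 ≥ 0.
The minimum-cost mix takes nothing from carbon black — only chrome yellow, barium sulfate, phthalo blue. There the blue component, red component, density contribution constraints are tight.
So chrome yellow = 0.88 kg, barium sulfate = 1.7513 kg, phthalo blue = 1.7939 kg.
Objective = 3.39·0.88 + 0.98·1.7513 + 14.19·1.7939 = 30.1549.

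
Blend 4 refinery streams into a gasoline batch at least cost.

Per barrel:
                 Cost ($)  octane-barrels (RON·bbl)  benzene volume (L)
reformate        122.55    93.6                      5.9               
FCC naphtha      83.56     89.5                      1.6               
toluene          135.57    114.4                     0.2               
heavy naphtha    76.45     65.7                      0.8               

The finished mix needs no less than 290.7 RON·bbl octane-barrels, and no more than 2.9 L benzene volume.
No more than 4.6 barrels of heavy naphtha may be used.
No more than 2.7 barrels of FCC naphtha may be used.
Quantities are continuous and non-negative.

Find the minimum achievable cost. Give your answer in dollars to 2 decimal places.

This is a linear program. Let x1 = barrels of reformate, x2 = barrels of FCC naphtha, x3 = barrels of toluene, x4 = barrels of heavy naphtha.
min 122.55x1 + 83.56x2 + 135.57x3 + 76.45x4 subject to:
  93.6x1 + 89.5x2 + 114.4x3 + 65.7x4 ≥ 290.7   (octane-barrels)
  5.9x1 + 1.6x2 + 0.2x3 + 0.8x4 ≤ 2.9   (benzene volume)
  x4 ≤ 4.6
  x2 ≤ 2.7
  x1, x2, x3, x4 ≥ 0.
At the optimum only FCC naphtha, toluene are positive (reformate, heavy naphtha = 0). The octane-barrels and benzene volume requirements are met with equality.
Solving gives x2 = 1.6569, x3 = 1.2448.
Hence cost = 83.56·1.6569 + 135.57·1.2448 = $307.2081.

$307.21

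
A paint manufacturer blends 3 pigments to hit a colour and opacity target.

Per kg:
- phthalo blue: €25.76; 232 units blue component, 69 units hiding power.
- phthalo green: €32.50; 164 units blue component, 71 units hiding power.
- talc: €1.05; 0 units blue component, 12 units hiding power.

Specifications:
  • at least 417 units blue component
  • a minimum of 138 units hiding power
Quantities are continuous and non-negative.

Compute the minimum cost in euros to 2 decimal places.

Set it up as a linear program. Let x1 = kg of phthalo blue, x2 = kg of phthalo green, x3 = kg of talc.
Minimise 25.76x1 + 32.5x2 + 1.05x3 with:
  232x1 + 164x2 ≥ 417   (blue component)
  69x1 + 71x2 + 12x3 ≥ 138   (hiding power)
  x1, x2, x3 ≥ 0.
The minimum-cost mix takes nothing from phthalo green — only phthalo blue, talc. The blue component and hiding power requirements are met with equality.
That vertex is x1 = 1.7974, x3 = 1.1649.
Cost = 25.76·1.7974 + 1.05·1.1649 = 47.5242.

€47.52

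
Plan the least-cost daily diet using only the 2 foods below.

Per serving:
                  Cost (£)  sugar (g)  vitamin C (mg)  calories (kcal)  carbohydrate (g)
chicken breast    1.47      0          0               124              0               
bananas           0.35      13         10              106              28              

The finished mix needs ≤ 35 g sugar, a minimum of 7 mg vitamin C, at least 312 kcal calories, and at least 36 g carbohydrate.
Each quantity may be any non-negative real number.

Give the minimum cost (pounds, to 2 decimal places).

£1.26

This is a linear program. Let x1 = servings of chicken breast, x2 = servings of bananas.
Minimise 1.47x1 + 0.35x2 s.t.:
  13x2 ≤ 35   (sugar)
  10x2 ≥ 7   (vitamin C)
  124x1 + 106x2 ≥ 312   (calories)
  28x2 ≥ 36   (carbohydrate)
  x1, x2 ≥ 0.
Both inputs are positive at the optimum. The sugar and calories requirements are met with equality.
So chicken breast = 0.2146 servings, bananas = 2.692 servings.
Hence cost = 1.47·0.2146 + 0.35·2.692 = £1.2577.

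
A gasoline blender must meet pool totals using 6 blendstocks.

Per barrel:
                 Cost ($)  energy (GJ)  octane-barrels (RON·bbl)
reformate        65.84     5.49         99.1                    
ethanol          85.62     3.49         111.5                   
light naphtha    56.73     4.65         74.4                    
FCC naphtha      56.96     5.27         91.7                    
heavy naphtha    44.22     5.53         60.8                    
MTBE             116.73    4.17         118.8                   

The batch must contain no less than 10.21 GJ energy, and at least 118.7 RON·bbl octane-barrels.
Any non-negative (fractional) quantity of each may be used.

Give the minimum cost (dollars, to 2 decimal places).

$84.47

Set it up as a linear program. Let x1 = barrels of reformate, x2 = barrels of ethanol, x3 = barrels of light naphtha, x4 = barrels of FCC naphtha, x5 = barrels of heavy naphtha, x6 = barrels of MTBE.
Minimize 65.84x1 + 85.62x2 + 56.73x3 + 56.96x4 + 44.22x5 + 116.73x6 subject to:
  5.49x1 + 3.49x2 + 4.65x3 + 5.27x4 + 5.53x5 + 4.17x6 ≥ 10.21   (energy)
  99.1x1 + 111.5x2 + 74.4x3 + 91.7x4 + 60.8x5 + 118.8x6 ≥ 118.7   (octane-barrels)
  x1, x2, x3, x4, x5, x6 ≥ 0.
The minimum-cost mix takes nothing from reformate, ethanol, light naphtha, MTBE — only FCC naphtha, heavy naphtha. Binding constraints: energy and octane-barrels.
Optimal quantities: FCC naphtha = 0.19093 barrels, heavy naphtha = 1.6643 barrels.
Hence cost = 56.96·0.19093 + 44.22·1.6643 = $84.4707.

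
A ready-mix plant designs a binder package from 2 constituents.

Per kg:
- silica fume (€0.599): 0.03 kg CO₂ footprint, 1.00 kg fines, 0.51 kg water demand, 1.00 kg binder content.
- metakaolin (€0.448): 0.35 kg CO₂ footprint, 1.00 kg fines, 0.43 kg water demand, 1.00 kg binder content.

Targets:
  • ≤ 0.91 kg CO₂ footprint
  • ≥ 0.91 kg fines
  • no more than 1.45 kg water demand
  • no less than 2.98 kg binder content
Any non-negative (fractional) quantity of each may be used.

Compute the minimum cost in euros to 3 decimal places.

€1.398

Let x1 = kg of silica fume, x2 = kg of metakaolin.
Minimize 0.599x1 + 0.448x2 s.t.:
  0.03x1 + 0.35x2 ≤ 0.91   (CO₂ footprint)
  1x1 + 1x2 ≥ 0.91   (fines)
  0.51x1 + 0.43x2 ≤ 1.45   (water demand)
  1x1 + 1x2 ≥ 2.98   (binder content)
  x1, x2 ≥ 0.
Both inputs are positive at the optimum. There the CO₂ footprint and binder content constraints are tight.
So silica fume = 0.4156 kg, metakaolin = 2.564 kg.
Total cost: 0.599·0.4156 + 0.448·2.564 = 1.39762.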